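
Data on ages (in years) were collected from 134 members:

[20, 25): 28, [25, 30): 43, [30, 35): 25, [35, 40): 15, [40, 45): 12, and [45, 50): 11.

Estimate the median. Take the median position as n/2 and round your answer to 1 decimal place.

Cumulative frequencies: 28, 71, 96, 111, 123, 134
n = 134; position = n/2 = 67.
This falls in the class [25, 30): L = 25, F = 28, f = 43, h = 5.
Median ≈ 25 + ((67 − 28) / 43) × 5 = 29.5349

29.5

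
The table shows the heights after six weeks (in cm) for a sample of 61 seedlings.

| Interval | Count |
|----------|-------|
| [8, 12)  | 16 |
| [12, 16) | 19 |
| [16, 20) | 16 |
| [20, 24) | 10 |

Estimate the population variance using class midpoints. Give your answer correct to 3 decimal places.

17.165

Midpoints: 10, 14, 18, 22
n = 61, Σfm = 934, mean = 15.3115
Σfm² = 15348
Σf(m − x̄)² = Σfm² − (Σfm)²/n = 15348 − 934²/61 = 1047.0820
Population variance = 1047.0820 / 61 = 17.1653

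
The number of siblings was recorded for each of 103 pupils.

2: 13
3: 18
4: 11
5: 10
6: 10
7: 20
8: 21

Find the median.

5

Cumulative frequencies: 13, 31, 42, 52, 62, 82, 103
n = 103, so the median is the value in position (n+1)/2 = 52.
Position 52 falls at value 5.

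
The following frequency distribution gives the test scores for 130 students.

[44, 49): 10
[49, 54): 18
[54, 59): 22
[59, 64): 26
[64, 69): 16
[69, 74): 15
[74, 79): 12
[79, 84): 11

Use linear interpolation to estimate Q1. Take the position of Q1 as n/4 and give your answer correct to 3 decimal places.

55.023

Cumulative frequencies: 10, 28, 50, 76, 92, 107, 119, 130
n = 130; position = n/4 = 32.5.
This falls in the class [54, 59): L = 54, F = 28, f = 22, h = 5.
Lower quartile ≈ 54 + ((32.5 − 28) / 22) × 5 = 55.0227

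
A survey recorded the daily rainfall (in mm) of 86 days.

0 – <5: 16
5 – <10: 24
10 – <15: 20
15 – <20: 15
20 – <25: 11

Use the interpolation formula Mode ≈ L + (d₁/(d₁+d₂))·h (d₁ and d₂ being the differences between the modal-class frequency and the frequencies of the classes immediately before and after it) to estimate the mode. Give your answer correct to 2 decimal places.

Modal class: 5 – <10 (highest frequency 24).
d₁ = 24 − 16 = 8, d₂ = 24 − 20 = 4
Mode ≈ 5 + (8/(8+4)) × 5 = 5 + 3.3333 = 8.3333

8.33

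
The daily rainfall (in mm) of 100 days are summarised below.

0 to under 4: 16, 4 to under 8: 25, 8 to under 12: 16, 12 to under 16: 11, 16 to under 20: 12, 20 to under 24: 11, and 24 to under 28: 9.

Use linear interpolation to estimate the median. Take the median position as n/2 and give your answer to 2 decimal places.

10.25

Cumulative frequencies: 16, 41, 57, 68, 80, 91, 100
n = 100; position = n/2 = 50.
This falls in the class 8 to under 12: L = 8, F = 41, f = 16, h = 4.
Median ≈ 8 + ((50 − 41) / 16) × 4 = 10.2500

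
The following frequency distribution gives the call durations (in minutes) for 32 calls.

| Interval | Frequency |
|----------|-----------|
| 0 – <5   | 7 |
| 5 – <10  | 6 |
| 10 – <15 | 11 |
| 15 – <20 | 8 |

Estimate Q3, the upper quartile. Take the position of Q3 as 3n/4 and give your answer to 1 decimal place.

15.0

Cumulative frequencies: 7, 13, 24, 32
n = 32; position = 3n/4 = 24.
This falls in the class 10 – <15: L = 10, F = 13, f = 11, h = 5.
Upper quartile ≈ 10 + ((24 − 13) / 11) × 5 = 15.0000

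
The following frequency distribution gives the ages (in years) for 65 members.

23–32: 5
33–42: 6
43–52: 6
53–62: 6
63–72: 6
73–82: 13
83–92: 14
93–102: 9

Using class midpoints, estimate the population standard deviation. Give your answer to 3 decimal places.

21.901

Midpoints: 27.5, 37.5, 47.5, 57.5, 67.5, 77.5, 87.5, 97.5
n = 65, Σfm = 4507.5, mean = 69.3462
Σfm² = 343756.25
Σf(m − x̄)² = Σfm² − (Σfm)²/n = 343756.25 − 4507.5²/65 = 31178.4615
Population variance = 31178.4615 / 65 = 479.6686
Standard deviation = √479.6686 = 21.9013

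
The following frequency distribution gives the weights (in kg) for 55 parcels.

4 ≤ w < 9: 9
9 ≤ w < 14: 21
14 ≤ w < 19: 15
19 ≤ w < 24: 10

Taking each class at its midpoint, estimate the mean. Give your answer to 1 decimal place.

13.9

Midpoints: 6.5, 11.5, 16.5, 21.5
Σfm = 9×6.5 + 21×11.5 + 15×16.5 + 10×21.5 = 762.5
n = Σf = 55
Mean = 762.5 / 55 = 13.8636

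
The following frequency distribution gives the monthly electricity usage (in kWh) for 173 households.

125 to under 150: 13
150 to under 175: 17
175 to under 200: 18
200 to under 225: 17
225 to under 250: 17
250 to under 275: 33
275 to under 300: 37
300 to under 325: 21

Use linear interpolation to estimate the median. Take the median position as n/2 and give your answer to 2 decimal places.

Cumulative frequencies: 13, 30, 48, 65, 82, 115, 152, 173
n = 173; position = n/2 = 86.5.
This falls in the class 250 to under 275: L = 250, F = 82, f = 33, h = 25.
Median ≈ 250 + ((86.5 − 82) / 33) × 25 = 253.4091

253.41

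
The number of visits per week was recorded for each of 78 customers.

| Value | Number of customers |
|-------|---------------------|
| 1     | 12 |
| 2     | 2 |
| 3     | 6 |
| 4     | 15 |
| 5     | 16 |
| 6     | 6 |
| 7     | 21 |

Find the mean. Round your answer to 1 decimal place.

Values: 1, 2, 3, 4, 5, 6, 7
Σfx = 12×1 + 2×2 + 6×3 + 15×4 + 16×5 + 6×6 + 21×7 = 357
n = Σf = 78
Mean = 357 / 78 = 4.5769

4.6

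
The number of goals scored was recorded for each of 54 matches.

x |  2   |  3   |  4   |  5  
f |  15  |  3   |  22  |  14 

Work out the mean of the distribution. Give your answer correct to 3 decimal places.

3.648

Values: 2, 3, 4, 5
Σfx = 15×2 + 3×3 + 22×4 + 14×5 = 197
n = Σf = 54
Mean = 197 / 54 = 3.6481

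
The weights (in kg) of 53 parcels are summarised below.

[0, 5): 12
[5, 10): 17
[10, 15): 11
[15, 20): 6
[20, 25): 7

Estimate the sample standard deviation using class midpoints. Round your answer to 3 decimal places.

6.603

Midpoints: 2.5, 7.5, 12.5, 17.5, 22.5
n = 53, Σfm = 557.5, mean = 10.5189
Σfm² = 8131.25
Σf(m − x̄)² = Σfm² − (Σfm)²/n = 8131.25 − 557.5²/53 = 2266.9811
Sample variance = 2266.9811 / 52 = 43.5958
Standard deviation = √43.5958 = 6.6027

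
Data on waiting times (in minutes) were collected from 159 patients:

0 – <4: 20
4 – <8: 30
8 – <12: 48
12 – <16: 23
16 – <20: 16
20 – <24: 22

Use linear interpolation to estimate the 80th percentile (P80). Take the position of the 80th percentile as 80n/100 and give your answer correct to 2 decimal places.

Cumulative frequencies: 20, 50, 98, 121, 137, 159
n = 159; position = 80n/100 = 127.2.
This falls in the class 16 – <20: L = 16, F = 121, f = 16, h = 4.
80th percentile ≈ 16 + ((127.2 − 121) / 16) × 4 = 17.5500

17.55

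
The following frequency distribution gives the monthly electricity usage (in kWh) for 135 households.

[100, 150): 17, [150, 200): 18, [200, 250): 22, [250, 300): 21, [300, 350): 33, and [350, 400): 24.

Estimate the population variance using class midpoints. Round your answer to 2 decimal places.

6855.42

Midpoints: 125, 175, 225, 275, 325, 375
n = 135, Σfm = 35725, mean = 264.6296
Σfm² = 10379375
Σf(m − x̄)² = Σfm² − (Σfm)²/n = 10379375 − 35725²/135 = 925481.4815
Population variance = 925481.4815 / 135 = 6855.4184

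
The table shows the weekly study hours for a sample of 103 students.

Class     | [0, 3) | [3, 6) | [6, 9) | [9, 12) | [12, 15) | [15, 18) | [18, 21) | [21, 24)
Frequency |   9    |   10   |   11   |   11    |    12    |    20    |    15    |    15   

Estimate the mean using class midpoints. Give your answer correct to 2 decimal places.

Midpoints: 1.5, 4.5, 7.5, 10.5, 13.5, 16.5, 19.5, 22.5
Σfm = 9×1.5 + 10×4.5 + 11×7.5 + 11×10.5 + 12×13.5 + 20×16.5 + 15×19.5 + 15×22.5 = 1378.5
n = Σf = 103
Mean = 1378.5 / 103 = 13.3835

13.38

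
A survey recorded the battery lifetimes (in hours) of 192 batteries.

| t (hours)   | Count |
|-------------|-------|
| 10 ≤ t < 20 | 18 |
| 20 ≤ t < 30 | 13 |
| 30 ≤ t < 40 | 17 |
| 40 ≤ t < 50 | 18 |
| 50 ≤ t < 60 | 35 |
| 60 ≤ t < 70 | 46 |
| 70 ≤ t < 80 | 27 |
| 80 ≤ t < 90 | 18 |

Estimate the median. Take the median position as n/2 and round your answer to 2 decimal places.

Cumulative frequencies: 18, 31, 48, 66, 101, 147, 174, 192
n = 192; position = n/2 = 96.
This falls in the class 50 ≤ t < 60: L = 50, F = 66, f = 35, h = 10.
Median ≈ 50 + ((96 − 66) / 35) × 10 = 58.5714

58.57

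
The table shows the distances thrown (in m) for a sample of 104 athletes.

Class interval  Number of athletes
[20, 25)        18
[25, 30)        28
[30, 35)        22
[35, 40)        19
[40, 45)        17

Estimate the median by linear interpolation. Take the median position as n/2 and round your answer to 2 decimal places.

31.36

Cumulative frequencies: 18, 46, 68, 87, 104
n = 104; position = n/2 = 52.
This falls in the class [30, 35): L = 30, F = 46, f = 22, h = 5.
Median ≈ 30 + ((52 − 46) / 22) × 5 = 31.3636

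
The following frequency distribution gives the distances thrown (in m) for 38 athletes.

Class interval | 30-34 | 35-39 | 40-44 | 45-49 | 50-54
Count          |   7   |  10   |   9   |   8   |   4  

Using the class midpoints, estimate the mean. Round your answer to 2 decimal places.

Midpoints: 32, 37, 42, 47, 52
Σfm = 7×32 + 10×37 + 9×42 + 8×47 + 4×52 = 1556
n = Σf = 38
Mean = 1556 / 38 = 40.9474

40.95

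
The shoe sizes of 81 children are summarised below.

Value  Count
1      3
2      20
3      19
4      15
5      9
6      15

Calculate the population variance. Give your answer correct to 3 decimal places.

Values: 1, 2, 3, 4, 5, 6
n = 81, Σfx = 295, mean = 3.6420
Σfx² = 1259
Σf(x − x̄)² = Σfx² − (Σfx)²/n = 1259 − 295²/81 = 184.6173
Population variance = 184.6173 / 81 = 2.2792

2.279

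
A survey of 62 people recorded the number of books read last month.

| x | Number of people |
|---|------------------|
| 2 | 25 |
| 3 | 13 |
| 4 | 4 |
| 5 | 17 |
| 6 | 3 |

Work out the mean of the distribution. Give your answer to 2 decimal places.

3.35

Values: 2, 3, 4, 5, 6
Σfx = 25×2 + 13×3 + 4×4 + 17×5 + 3×6 = 208
n = Σf = 62
Mean = 208 / 62 = 3.3548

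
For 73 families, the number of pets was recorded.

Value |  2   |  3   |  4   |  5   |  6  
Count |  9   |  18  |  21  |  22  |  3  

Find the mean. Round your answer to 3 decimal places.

Values: 2, 3, 4, 5, 6
Σfx = 9×2 + 18×3 + 21×4 + 22×5 + 3×6 = 284
n = Σf = 73
Mean = 284 / 73 = 3.8904

3.890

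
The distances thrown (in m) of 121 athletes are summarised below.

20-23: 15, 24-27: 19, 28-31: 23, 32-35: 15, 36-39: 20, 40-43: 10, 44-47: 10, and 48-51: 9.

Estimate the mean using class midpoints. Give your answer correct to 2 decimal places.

33.50

Midpoints: 21.5, 25.5, 29.5, 33.5, 37.5, 41.5, 45.5, 49.5
Σfm = 15×21.5 + 19×25.5 + 23×29.5 + 15×33.5 + 20×37.5 + 10×41.5 + 10×45.5 + 9×49.5 = 4053.5
n = Σf = 121
Mean = 4053.5 / 121 = 33.5000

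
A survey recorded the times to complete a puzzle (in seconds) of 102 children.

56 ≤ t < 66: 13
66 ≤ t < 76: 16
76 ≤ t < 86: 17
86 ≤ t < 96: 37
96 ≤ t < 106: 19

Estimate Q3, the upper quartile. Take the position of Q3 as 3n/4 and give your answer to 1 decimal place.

Cumulative frequencies: 13, 29, 46, 83, 102
n = 102; position = 3n/4 = 76.5.
This falls in the class 86 ≤ t < 96: L = 86, F = 46, f = 37, h = 10.
Upper quartile ≈ 86 + ((76.5 − 46) / 37) × 10 = 94.2432

94.2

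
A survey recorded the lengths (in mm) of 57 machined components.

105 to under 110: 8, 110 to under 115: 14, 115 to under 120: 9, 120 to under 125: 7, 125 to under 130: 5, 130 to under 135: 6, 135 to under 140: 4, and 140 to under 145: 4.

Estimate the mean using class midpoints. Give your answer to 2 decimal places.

Midpoints: 107.5, 112.5, 117.5, 122.5, 127.5, 132.5, 137.5, 142.5
Σfm = 8×107.5 + 14×112.5 + 9×117.5 + 7×122.5 + 5×127.5 + 6×132.5 + 4×137.5 + 4×142.5 = 6902.5
n = Σf = 57
Mean = 6902.5 / 57 = 121.0965

121.10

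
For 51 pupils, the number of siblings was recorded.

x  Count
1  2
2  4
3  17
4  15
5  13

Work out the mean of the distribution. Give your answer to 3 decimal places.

Values: 1, 2, 3, 4, 5
Σfx = 2×1 + 4×2 + 17×3 + 15×4 + 13×5 = 186
n = Σf = 51
Mean = 186 / 51 = 3.6471

3.647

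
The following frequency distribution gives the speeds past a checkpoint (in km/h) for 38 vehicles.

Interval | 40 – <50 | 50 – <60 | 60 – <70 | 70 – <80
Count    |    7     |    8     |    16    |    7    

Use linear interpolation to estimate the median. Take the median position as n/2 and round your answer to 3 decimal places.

Cumulative frequencies: 7, 15, 31, 38
n = 38; position = n/2 = 19.
This falls in the class 60 – <70: L = 60, F = 15, f = 16, h = 10.
Median ≈ 60 + ((19 − 15) / 16) × 10 = 62.5000

62.500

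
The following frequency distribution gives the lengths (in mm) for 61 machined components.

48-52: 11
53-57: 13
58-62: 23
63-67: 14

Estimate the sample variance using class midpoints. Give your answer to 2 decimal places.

Midpoints: 50, 55, 60, 65
n = 61, Σfm = 3555, mean = 58.2787
Σfm² = 208775
Σf(m − x̄)² = Σfm² − (Σfm)²/n = 208775 − 3555²/61 = 1594.2623
Sample variance = 1594.2623 / 60 = 26.5710

26.57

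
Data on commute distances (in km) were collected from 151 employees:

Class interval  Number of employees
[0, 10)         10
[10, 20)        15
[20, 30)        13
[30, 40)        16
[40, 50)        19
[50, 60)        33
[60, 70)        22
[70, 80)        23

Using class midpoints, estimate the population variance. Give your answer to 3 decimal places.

Midpoints: 5, 15, 25, 35, 45, 55, 65, 75
n = 151, Σfm = 6985, mean = 46.2583
Σfm² = 391975
Σf(m − x̄)² = Σfm² − (Σfm)²/n = 391975 − 6985²/151 = 68860.9272
Population variance = 68860.9272 / 151 = 456.0326

456.033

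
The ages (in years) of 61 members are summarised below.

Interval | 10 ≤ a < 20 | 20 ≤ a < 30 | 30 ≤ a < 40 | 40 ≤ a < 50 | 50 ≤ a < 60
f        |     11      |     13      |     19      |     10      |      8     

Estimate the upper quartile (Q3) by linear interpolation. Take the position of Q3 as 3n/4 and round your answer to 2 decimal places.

Cumulative frequencies: 11, 24, 43, 53, 61
n = 61; position = 3n/4 = 45.75.
This falls in the class 40 ≤ a < 50: L = 40, F = 43, f = 10, h = 10.
Upper quartile ≈ 40 + ((45.75 − 43) / 10) × 10 = 42.7500

42.75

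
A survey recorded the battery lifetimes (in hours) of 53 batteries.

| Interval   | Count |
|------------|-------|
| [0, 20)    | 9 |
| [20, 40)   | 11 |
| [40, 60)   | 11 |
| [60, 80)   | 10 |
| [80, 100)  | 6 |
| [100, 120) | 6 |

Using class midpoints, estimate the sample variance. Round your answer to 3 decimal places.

1020.900

Midpoints: 10, 30, 50, 70, 90, 110
n = 53, Σfm = 2870, mean = 54.1509
Σfm² = 208500
Σf(m − x̄)² = Σfm² − (Σfm)²/n = 208500 − 2870²/53 = 53086.7925
Sample variance = 53086.7925 / 52 = 1020.8999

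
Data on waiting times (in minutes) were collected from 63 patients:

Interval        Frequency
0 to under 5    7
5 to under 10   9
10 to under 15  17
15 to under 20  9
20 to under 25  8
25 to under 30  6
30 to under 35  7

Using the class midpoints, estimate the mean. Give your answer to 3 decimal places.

Midpoints: 2.5, 7.5, 12.5, 17.5, 22.5, 27.5, 32.5
Σfm = 7×2.5 + 9×7.5 + 17×12.5 + 9×17.5 + 8×22.5 + 6×27.5 + 7×32.5 = 1027.5
n = Σf = 63
Mean = 1027.5 / 63 = 16.3095

16.310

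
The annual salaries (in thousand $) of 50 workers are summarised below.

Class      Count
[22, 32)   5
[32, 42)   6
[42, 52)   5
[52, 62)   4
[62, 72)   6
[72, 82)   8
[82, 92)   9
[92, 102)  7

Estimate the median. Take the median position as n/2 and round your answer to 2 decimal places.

70.33

Cumulative frequencies: 5, 11, 16, 20, 26, 34, 43, 50
n = 50; position = n/2 = 25.
This falls in the class [62, 72): L = 62, F = 20, f = 6, h = 10.
Median ≈ 62 + ((25 − 20) / 6) × 10 = 70.3333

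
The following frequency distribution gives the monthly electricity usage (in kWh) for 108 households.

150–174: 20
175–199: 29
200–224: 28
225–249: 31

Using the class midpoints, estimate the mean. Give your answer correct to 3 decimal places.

Midpoints: 162, 187, 212, 237
Σfm = 20×162 + 29×187 + 28×212 + 31×237 = 21946
n = Σf = 108
Mean = 21946 / 108 = 203.2037

203.204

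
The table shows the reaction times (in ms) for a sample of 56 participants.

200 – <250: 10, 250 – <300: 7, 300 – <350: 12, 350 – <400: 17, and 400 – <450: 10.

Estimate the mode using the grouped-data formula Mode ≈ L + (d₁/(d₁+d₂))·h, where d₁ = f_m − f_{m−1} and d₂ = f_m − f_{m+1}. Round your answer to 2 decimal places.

370.83

Modal class: 350 – <400 (highest frequency 17).
d₁ = 17 − 12 = 5, d₂ = 17 − 10 = 7
Mode ≈ 350 + (5/(5+7)) × 50 = 350 + 20.8333 = 370.8333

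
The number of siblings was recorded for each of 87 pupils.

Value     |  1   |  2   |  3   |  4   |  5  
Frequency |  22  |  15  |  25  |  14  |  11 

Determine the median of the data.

Cumulative frequencies: 22, 37, 62, 76, 87
n = 87, so the median is the value in position (n+1)/2 = 44.
Position 44 falls at value 3.

3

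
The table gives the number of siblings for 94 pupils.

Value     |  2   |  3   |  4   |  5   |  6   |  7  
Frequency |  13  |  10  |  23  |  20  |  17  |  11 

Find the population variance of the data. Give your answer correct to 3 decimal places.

2.355

Values: 2, 3, 4, 5, 6, 7
n = 94, Σfx = 427, mean = 4.5426
Σfx² = 2161
Σf(x − x̄)² = Σfx² − (Σfx)²/n = 2161 − 427²/94 = 221.3298
Population variance = 221.3298 / 94 = 2.3546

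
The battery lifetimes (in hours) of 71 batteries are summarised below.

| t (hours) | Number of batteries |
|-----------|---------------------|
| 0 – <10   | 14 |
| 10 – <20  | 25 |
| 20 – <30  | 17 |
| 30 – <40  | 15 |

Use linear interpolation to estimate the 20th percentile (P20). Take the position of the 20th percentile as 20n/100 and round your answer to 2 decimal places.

10.08

Cumulative frequencies: 14, 39, 56, 71
n = 71; position = 20n/100 = 14.2.
This falls in the class 10 – <20: L = 10, F = 14, f = 25, h = 10.
20th percentile ≈ 10 + ((14.2 − 14) / 25) × 10 = 10.0800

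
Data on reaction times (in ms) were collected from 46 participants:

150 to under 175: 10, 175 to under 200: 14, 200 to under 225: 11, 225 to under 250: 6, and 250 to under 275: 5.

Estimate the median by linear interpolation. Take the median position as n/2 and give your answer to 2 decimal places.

Cumulative frequencies: 10, 24, 35, 41, 46
n = 46; position = n/2 = 23.
This falls in the class 175 to under 200: L = 175, F = 10, f = 14, h = 25.
Median ≈ 175 + ((23 − 10) / 14) × 25 = 198.2143

198.21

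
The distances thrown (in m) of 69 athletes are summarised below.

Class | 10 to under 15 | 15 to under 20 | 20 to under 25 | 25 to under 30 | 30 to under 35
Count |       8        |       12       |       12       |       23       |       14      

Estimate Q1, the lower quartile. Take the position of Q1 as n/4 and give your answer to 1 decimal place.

Cumulative frequencies: 8, 20, 32, 55, 69
n = 69; position = n/4 = 17.25.
This falls in the class 15 to under 20: L = 15, F = 8, f = 12, h = 5.
Lower quartile ≈ 15 + ((17.25 − 8) / 12) × 5 = 18.8542

18.9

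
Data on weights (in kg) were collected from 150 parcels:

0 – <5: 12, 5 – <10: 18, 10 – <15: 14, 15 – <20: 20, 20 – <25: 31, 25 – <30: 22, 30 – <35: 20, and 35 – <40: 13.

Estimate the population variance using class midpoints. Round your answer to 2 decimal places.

Midpoints: 2.5, 7.5, 12.5, 17.5, 22.5, 27.5, 32.5, 37.5
n = 150, Σfm = 3130, mean = 20.8667
Σfm² = 81137.5
Σf(m − x̄)² = Σfm² − (Σfm)²/n = 81137.5 − 3130²/150 = 15824.8333
Population variance = 15824.8333 / 150 = 105.4989

105.50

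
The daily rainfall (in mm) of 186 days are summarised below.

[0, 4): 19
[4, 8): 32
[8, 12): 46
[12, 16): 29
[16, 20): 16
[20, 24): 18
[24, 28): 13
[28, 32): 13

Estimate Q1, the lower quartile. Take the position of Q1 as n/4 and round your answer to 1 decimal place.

Cumulative frequencies: 19, 51, 97, 126, 142, 160, 173, 186
n = 186; position = n/4 = 46.5.
This falls in the class [4, 8): L = 4, F = 19, f = 32, h = 4.
Lower quartile ≈ 4 + ((46.5 − 19) / 32) × 4 = 7.4375

7.4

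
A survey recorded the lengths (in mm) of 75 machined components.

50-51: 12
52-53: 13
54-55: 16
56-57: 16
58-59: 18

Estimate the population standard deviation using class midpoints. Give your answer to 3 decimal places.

Midpoints: 50.5, 52.5, 54.5, 56.5, 58.5
n = 75, Σfm = 4117.5, mean = 54.9000
Σfm² = 226634.75
Σf(m − x̄)² = Σfm² − (Σfm)²/n = 226634.75 − 4117.5²/75 = 584.0000
Population variance = 584.0000 / 75 = 7.7867
Standard deviation = √7.7867 = 2.7905

2.790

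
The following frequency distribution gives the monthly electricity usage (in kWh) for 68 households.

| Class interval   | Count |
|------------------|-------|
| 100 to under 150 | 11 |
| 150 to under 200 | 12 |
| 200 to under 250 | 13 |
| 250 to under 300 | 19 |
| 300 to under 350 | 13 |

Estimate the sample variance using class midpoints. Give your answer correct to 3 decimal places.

Midpoints: 125, 175, 225, 275, 325
n = 68, Σfm = 15850, mean = 233.0882
Σfm² = 4007500
Σf(m − x̄)² = Σfm² − (Σfm)²/n = 4007500 − 15850²/68 = 313051.4706
Sample variance = 313051.4706 / 67 = 4672.4100

4672.410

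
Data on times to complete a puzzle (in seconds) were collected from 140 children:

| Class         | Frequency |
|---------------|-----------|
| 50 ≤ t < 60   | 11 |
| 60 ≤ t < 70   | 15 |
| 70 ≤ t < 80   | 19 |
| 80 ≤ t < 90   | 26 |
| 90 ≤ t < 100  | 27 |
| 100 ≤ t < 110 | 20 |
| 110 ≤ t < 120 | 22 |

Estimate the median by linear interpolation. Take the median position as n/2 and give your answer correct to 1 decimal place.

Cumulative frequencies: 11, 26, 45, 71, 98, 118, 140
n = 140; position = n/2 = 70.
This falls in the class 80 ≤ t < 90: L = 80, F = 45, f = 26, h = 10.
Median ≈ 80 + ((70 − 45) / 26) × 10 = 89.6154

89.6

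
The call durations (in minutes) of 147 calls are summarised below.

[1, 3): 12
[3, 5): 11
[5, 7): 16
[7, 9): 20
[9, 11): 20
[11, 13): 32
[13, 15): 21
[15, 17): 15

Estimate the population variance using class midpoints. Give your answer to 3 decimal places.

Midpoints: 2, 4, 6, 8, 10, 12, 14, 16
n = 147, Σfm = 1442, mean = 9.8095
Σfm² = 16644
Σf(m − x̄)² = Σfm² − (Σfm)²/n = 16644 − 1442²/147 = 2498.6667
Population variance = 2498.6667 / 147 = 16.9977

16.998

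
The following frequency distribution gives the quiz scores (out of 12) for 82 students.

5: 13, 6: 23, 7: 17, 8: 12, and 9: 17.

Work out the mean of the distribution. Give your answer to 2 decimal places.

6.96

Values: 5, 6, 7, 8, 9
Σfx = 13×5 + 23×6 + 17×7 + 12×8 + 17×9 = 571
n = Σf = 82
Mean = 571 / 82 = 6.9634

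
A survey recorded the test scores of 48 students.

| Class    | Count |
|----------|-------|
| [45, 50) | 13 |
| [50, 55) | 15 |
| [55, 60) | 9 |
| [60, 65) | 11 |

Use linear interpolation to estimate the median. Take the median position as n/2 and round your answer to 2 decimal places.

Cumulative frequencies: 13, 28, 37, 48
n = 48; position = n/2 = 24.
This falls in the class [50, 55): L = 50, F = 13, f = 15, h = 5.
Median ≈ 50 + ((24 − 13) / 15) × 5 = 53.6667

53.67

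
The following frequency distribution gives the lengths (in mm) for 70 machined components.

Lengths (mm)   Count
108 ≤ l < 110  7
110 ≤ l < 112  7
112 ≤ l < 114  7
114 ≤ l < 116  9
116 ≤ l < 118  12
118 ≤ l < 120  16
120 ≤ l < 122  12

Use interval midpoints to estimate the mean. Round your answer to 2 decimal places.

Midpoints: 109, 111, 113, 115, 117, 119, 121
Σfm = 7×109 + 7×111 + 7×113 + 9×115 + 12×117 + 16×119 + 12×121 = 8126
n = Σf = 70
Mean = 8126 / 70 = 116.0857

116.09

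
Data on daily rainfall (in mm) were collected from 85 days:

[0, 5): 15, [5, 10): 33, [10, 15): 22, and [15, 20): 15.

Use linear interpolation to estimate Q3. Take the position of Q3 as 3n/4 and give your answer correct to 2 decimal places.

Cumulative frequencies: 15, 48, 70, 85
n = 85; position = 3n/4 = 63.75.
This falls in the class [10, 15): L = 10, F = 48, f = 22, h = 5.
Upper quartile ≈ 10 + ((63.75 − 48) / 22) × 5 = 13.5795

13.58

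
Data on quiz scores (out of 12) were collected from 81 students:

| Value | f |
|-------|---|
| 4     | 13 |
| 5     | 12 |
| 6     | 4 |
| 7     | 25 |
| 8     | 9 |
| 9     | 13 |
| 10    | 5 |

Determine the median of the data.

Cumulative frequencies: 13, 25, 29, 54, 63, 76, 81
n = 81, so the median is the value in position (n+1)/2 = 41.
Position 41 falls at value 7.

7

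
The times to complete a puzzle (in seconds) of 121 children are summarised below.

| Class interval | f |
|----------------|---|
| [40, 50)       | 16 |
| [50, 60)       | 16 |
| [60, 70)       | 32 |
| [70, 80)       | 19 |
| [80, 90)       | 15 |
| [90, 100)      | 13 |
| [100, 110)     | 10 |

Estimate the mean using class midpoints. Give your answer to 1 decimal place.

Midpoints: 45, 55, 65, 75, 85, 95, 105
Σfm = 16×45 + 16×55 + 32×65 + 19×75 + 15×85 + 13×95 + 10×105 = 8665
n = Σf = 121
Mean = 8665 / 121 = 71.6116

71.6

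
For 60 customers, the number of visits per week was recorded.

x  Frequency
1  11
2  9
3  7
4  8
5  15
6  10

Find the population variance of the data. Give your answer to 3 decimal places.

Values: 1, 2, 3, 4, 5, 6
n = 60, Σfx = 217, mean = 3.6167
Σfx² = 973
Σf(x − x̄)² = Σfx² − (Σfx)²/n = 973 − 217²/60 = 188.1833
Population variance = 188.1833 / 60 = 3.1364

3.136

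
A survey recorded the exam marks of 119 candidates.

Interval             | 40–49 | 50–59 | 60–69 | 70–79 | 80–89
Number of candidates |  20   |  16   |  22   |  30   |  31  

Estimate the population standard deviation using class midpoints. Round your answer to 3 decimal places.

Midpoints: 44.5, 54.5, 64.5, 74.5, 84.5
n = 119, Σfm = 8035.5, mean = 67.5252
Σfm² = 566509.75
Σf(m − x̄)² = Σfm² − (Σfm)²/n = 566509.75 − 8035.5²/119 = 23910.9244
Population variance = 23910.9244 / 119 = 200.9321
Standard deviation = √200.9321 = 14.1751

14.175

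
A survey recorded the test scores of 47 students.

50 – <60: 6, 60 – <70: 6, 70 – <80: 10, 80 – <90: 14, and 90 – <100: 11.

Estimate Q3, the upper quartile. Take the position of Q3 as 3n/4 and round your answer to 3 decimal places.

Cumulative frequencies: 6, 12, 22, 36, 47
n = 47; position = 3n/4 = 35.25.
This falls in the class 80 – <90: L = 80, F = 22, f = 14, h = 10.
Upper quartile ≈ 80 + ((35.25 − 22) / 14) × 10 = 89.4643

89.464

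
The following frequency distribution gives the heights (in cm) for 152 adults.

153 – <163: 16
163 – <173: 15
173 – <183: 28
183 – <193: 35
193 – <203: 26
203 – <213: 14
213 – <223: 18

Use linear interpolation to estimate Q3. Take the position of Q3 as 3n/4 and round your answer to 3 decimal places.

200.692

Cumulative frequencies: 16, 31, 59, 94, 120, 134, 152
n = 152; position = 3n/4 = 114.
This falls in the class 193 – <203: L = 193, F = 94, f = 26, h = 10.
Upper quartile ≈ 193 + ((114 − 94) / 26) × 10 = 200.6923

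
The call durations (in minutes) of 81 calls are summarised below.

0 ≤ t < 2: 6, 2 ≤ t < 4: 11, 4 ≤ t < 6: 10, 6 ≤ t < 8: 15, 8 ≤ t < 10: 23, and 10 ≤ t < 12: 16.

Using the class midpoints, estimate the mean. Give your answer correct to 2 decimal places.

Midpoints: 1, 3, 5, 7, 9, 11
Σfm = 6×1 + 11×3 + 10×5 + 15×7 + 23×9 + 16×11 = 577
n = Σf = 81
Mean = 577 / 81 = 7.1235

7.12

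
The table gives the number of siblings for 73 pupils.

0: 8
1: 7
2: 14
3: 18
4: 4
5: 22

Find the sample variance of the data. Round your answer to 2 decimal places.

2.86

Values: 0, 1, 2, 3, 4, 5
n = 73, Σfx = 215, mean = 2.9452
Σfx² = 839
Σf(x − x̄)² = Σfx² − (Σfx)²/n = 839 − 215²/73 = 205.7808
Sample variance = 205.7808 / 72 = 2.8581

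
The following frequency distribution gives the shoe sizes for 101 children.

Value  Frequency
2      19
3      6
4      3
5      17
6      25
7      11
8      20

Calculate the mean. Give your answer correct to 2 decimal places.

5.35

Values: 2, 3, 4, 5, 6, 7, 8
Σfx = 19×2 + 6×3 + 3×4 + 17×5 + 25×6 + 11×7 + 20×8 = 540
n = Σf = 101
Mean = 540 / 101 = 5.3465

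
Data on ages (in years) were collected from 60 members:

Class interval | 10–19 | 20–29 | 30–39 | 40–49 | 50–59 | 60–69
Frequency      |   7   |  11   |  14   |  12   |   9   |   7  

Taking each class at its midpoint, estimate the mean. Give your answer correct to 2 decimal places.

38.83

Midpoints: 14.5, 24.5, 34.5, 44.5, 54.5, 64.5
Σfm = 7×14.5 + 11×24.5 + 14×34.5 + 12×44.5 + 9×54.5 + 7×64.5 = 2330
n = Σf = 60
Mean = 2330 / 60 = 38.8333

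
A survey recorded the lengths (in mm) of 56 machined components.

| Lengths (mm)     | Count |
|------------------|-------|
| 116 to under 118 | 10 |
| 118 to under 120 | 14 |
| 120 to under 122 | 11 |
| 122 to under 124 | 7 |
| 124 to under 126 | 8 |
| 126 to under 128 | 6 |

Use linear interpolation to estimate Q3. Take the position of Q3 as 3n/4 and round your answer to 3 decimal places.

Cumulative frequencies: 10, 24, 35, 42, 50, 56
n = 56; position = 3n/4 = 42.
This falls in the class 122 to under 124: L = 122, F = 35, f = 7, h = 2.
Upper quartile ≈ 122 + ((42 − 35) / 7) × 2 = 124.0000

124.000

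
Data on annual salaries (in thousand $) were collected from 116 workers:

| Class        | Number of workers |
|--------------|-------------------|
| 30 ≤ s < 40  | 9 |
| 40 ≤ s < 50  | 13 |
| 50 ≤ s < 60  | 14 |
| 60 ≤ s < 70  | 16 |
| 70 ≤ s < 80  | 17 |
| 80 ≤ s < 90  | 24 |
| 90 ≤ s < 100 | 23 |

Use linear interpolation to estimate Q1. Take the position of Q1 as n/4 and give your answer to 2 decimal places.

55.00

Cumulative frequencies: 9, 22, 36, 52, 69, 93, 116
n = 116; position = n/4 = 29.
This falls in the class 50 ≤ s < 60: L = 50, F = 22, f = 14, h = 10.
Lower quartile ≈ 50 + ((29 − 22) / 14) × 10 = 55.0000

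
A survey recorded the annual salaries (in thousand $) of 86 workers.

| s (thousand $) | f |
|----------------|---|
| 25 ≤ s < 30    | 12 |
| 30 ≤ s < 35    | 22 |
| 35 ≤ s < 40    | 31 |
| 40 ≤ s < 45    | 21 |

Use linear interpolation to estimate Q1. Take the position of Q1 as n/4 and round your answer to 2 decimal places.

Cumulative frequencies: 12, 34, 65, 86
n = 86; position = n/4 = 21.5.
This falls in the class 30 ≤ s < 35: L = 30, F = 12, f = 22, h = 5.
Lower quartile ≈ 30 + ((21.5 − 12) / 22) × 5 = 32.1591

32.16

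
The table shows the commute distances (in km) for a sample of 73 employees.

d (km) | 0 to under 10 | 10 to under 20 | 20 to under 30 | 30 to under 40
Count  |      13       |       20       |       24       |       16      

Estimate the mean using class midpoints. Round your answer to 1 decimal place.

20.9

Midpoints: 5, 15, 25, 35
Σfm = 13×5 + 20×15 + 24×25 + 16×35 = 1525
n = Σf = 73
Mean = 1525 / 73 = 20.8904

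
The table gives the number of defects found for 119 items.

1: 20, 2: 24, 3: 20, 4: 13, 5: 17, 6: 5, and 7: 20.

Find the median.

Cumulative frequencies: 20, 44, 64, 77, 94, 99, 119
n = 119, so the median is the value in position (n+1)/2 = 60.
Position 60 falls at value 3.

3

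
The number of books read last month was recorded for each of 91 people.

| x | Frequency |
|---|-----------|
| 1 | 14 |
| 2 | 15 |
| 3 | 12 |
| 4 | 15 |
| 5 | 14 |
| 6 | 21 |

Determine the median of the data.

Cumulative frequencies: 14, 29, 41, 56, 70, 91
n = 91, so the median is the value in position (n+1)/2 = 46.
Position 46 falls at value 4.

4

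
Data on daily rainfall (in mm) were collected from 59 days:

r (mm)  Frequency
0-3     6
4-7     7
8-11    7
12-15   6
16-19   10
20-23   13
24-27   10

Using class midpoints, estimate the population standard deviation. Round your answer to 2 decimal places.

Midpoints: 1.5, 5.5, 9.5, 13.5, 17.5, 21.5, 25.5
n = 59, Σfm = 904.5, mean = 15.3305
Σfm² = 17524.75
Σf(m − x̄)² = Σfm² − (Σfm)²/n = 17524.75 − 904.5²/59 = 3658.3051
Population variance = 3658.3051 / 59 = 62.0052
Standard deviation = √62.0052 = 7.8743

7.87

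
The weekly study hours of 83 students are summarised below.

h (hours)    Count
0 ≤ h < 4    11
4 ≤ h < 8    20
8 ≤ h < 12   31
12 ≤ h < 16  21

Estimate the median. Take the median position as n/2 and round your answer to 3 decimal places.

Cumulative frequencies: 11, 31, 62, 83
n = 83; position = n/2 = 41.5.
This falls in the class 8 ≤ h < 12: L = 8, F = 31, f = 31, h = 4.
Median ≈ 8 + ((41.5 − 31) / 31) × 4 = 9.3548

9.355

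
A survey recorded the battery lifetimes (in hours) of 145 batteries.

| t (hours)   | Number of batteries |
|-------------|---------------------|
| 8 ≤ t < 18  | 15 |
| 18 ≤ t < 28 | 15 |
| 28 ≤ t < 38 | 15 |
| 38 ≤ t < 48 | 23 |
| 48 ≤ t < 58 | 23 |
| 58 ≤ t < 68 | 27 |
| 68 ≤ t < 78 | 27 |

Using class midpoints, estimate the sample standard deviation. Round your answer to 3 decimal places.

Midpoints: 13, 23, 33, 43, 53, 63, 73
n = 145, Σfm = 6915, mean = 47.6897
Σfm² = 384985
Σf(m − x̄)² = Σfm² − (Σfm)²/n = 384985 − 6915²/145 = 55211.0345
Sample variance = 55211.0345 / 144 = 383.4100
Standard deviation = √383.4100 = 19.5809

19.581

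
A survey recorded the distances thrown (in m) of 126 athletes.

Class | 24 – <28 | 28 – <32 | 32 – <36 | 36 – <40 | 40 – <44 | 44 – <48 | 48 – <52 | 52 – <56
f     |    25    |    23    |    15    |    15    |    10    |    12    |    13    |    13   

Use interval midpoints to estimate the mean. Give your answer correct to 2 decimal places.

Midpoints: 26, 30, 34, 38, 42, 46, 50, 54
Σfm = 25×26 + 23×30 + 15×34 + 15×38 + 10×42 + 12×46 + 13×50 + 13×54 = 4744
n = Σf = 126
Mean = 4744 / 126 = 37.6508

37.65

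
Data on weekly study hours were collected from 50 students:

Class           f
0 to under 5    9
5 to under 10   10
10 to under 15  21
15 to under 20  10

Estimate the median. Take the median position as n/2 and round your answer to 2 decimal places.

Cumulative frequencies: 9, 19, 40, 50
n = 50; position = n/2 = 25.
This falls in the class 10 to under 15: L = 10, F = 19, f = 21, h = 5.
Median ≈ 10 + ((25 − 19) / 21) × 5 = 11.4286

11.43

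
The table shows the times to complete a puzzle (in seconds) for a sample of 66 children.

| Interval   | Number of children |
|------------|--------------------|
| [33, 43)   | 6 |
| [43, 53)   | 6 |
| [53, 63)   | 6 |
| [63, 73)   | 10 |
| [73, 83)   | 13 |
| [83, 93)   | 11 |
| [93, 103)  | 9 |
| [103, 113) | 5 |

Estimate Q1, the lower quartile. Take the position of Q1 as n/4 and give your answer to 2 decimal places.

Cumulative frequencies: 6, 12, 18, 28, 41, 52, 61, 66
n = 66; position = n/4 = 16.5.
This falls in the class [53, 63): L = 53, F = 12, f = 6, h = 10.
Lower quartile ≈ 53 + ((16.5 − 12) / 6) × 10 = 60.5000

60.50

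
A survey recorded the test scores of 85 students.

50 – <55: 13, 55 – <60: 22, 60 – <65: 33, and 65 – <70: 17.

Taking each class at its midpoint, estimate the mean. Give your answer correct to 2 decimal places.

60.68

Midpoints: 52.5, 57.5, 62.5, 67.5
Σfm = 13×52.5 + 22×57.5 + 33×62.5 + 17×67.5 = 5157.5
n = Σf = 85
Mean = 5157.5 / 85 = 60.6765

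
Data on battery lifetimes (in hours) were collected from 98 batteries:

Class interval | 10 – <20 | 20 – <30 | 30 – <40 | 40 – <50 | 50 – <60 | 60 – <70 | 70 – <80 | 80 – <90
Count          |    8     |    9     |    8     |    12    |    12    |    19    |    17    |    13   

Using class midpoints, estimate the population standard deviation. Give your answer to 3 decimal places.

Midpoints: 15, 25, 35, 45, 55, 65, 75, 85
n = 98, Σfm = 5440, mean = 55.5102
Σfm² = 347650
Σf(m − x̄)² = Σfm² − (Σfm)²/n = 347650 − 5440²/98 = 45674.4898
Population variance = 45674.4898 / 98 = 466.0662
Standard deviation = √466.0662 = 21.5886

21.589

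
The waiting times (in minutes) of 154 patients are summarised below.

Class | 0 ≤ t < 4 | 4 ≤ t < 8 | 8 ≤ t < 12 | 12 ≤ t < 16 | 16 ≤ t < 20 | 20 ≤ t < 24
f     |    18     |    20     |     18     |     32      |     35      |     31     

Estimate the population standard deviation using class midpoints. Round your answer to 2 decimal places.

Midpoints: 2, 6, 10, 14, 18, 22
n = 154, Σfm = 2096, mean = 13.6104
Σfm² = 35208
Σf(m − x̄)² = Σfm² − (Σfm)²/n = 35208 − 2096²/154 = 6680.6234
Population variance = 6680.6234 / 154 = 43.3807
Standard deviation = √43.3807 = 6.5864

6.59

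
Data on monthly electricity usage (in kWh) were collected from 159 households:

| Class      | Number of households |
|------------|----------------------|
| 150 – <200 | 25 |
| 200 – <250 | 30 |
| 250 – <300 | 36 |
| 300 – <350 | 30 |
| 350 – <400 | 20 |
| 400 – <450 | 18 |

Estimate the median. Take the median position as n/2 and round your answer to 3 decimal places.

284.028

Cumulative frequencies: 25, 55, 91, 121, 141, 159
n = 159; position = n/2 = 79.5.
This falls in the class 250 – <300: L = 250, F = 55, f = 36, h = 50.
Median ≈ 250 + ((79.5 − 55) / 36) × 50 = 284.0278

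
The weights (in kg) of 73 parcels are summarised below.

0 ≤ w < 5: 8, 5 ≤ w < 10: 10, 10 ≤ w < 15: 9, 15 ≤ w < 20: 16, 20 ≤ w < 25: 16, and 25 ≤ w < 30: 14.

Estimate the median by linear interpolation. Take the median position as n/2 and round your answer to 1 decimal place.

Cumulative frequencies: 8, 18, 27, 43, 59, 73
n = 73; position = n/2 = 36.5.
This falls in the class 15 ≤ w < 20: L = 15, F = 27, f = 16, h = 5.
Median ≈ 15 + ((36.5 − 27) / 16) × 5 = 17.9688

18.0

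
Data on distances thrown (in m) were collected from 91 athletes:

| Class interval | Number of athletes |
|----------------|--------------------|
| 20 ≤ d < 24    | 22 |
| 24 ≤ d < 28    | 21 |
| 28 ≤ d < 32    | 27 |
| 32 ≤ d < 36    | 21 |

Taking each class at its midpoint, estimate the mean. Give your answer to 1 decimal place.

28.1

Midpoints: 22, 26, 30, 34
Σfm = 22×22 + 21×26 + 27×30 + 21×34 = 2554
n = Σf = 91
Mean = 2554 / 91 = 28.0659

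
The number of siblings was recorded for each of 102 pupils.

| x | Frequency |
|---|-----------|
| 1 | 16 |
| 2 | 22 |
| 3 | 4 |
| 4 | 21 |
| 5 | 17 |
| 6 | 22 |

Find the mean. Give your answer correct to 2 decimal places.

3.66

Values: 1, 2, 3, 4, 5, 6
Σfx = 16×1 + 22×2 + 4×3 + 21×4 + 17×5 + 22×6 = 373
n = Σf = 102
Mean = 373 / 102 = 3.6569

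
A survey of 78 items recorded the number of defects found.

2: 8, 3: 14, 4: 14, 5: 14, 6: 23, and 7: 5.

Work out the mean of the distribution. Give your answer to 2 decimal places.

4.58

Values: 2, 3, 4, 5, 6, 7
Σfx = 8×2 + 14×3 + 14×4 + 14×5 + 23×6 + 5×7 = 357
n = Σf = 78
Mean = 357 / 78 = 4.5769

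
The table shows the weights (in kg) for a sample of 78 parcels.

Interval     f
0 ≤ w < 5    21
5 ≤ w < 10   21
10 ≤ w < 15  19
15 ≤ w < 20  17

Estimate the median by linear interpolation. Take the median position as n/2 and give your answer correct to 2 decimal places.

Cumulative frequencies: 21, 42, 61, 78
n = 78; position = n/2 = 39.
This falls in the class 5 ≤ w < 10: L = 5, F = 21, f = 21, h = 5.
Median ≈ 5 + ((39 − 21) / 21) × 5 = 9.2857

9.29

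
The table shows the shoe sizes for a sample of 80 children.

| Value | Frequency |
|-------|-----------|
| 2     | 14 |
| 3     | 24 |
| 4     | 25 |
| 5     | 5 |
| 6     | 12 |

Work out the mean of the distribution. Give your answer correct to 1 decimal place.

Values: 2, 3, 4, 5, 6
Σfx = 14×2 + 24×3 + 25×4 + 5×5 + 12×6 = 297
n = Σf = 80
Mean = 297 / 80 = 3.7125

3.7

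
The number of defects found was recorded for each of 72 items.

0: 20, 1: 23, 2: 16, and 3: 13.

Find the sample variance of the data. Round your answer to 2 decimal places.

1.14

Values: 0, 1, 2, 3
n = 72, Σfx = 94, mean = 1.3056
Σfx² = 204
Σf(x − x̄)² = Σfx² − (Σfx)²/n = 204 − 94²/72 = 81.2778
Sample variance = 81.2778 / 71 = 1.1448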